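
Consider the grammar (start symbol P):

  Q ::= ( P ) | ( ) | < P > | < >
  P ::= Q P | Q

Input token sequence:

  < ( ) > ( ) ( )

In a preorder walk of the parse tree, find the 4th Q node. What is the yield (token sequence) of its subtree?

[P [Q < [P [Q ( )]] >] [P [Q ( )] [P [Q ( )]]]]

( )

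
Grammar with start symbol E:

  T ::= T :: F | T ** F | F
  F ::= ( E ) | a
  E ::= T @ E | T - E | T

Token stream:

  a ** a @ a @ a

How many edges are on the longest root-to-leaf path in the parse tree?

5

[E [T [T [F a]] ** [F a]] @ [E [T [F a]] @ [E [T [F a]]]]]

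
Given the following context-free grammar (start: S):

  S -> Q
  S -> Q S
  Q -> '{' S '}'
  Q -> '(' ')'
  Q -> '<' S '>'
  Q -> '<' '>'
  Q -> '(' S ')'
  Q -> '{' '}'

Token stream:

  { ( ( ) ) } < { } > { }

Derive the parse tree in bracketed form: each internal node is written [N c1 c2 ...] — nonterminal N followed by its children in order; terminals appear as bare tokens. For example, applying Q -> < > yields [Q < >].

S
Q S
{ S } S
{ Q } S
{ ( S ) } S
{ ( Q ) } S
{ ( ( ) ) } S
{ ( ( ) ) } Q S
{ ( ( ) ) } < S > S
{ ( ( ) ) } < Q > S
{ ( ( ) ) } < { } > S
{ ( ( ) ) } < { } > Q
{ ( ( ) ) } < { } > { }

[S [Q { [S [Q ( [S [Q ( )]] )]] }] [S [Q < [S [Q { }]] >] [S [Q { }]]]]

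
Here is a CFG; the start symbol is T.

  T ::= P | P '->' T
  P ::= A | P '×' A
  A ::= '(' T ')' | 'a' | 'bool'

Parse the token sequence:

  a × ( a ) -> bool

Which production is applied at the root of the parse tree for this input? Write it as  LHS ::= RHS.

[T [P [P [A a]] × [A ( [T [P [A a]]] )]] -> [T [P [A bool]]]]

T ::= P '->' T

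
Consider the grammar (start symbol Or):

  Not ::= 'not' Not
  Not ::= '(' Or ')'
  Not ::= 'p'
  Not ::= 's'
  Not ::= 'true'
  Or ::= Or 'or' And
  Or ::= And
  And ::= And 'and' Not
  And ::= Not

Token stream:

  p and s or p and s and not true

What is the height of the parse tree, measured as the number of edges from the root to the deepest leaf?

[Or [Or [And [And [Not p]] and [Not s]]] or [And [And [And [Not p]] and [Not s]] and [Not not [Not true]]]]

5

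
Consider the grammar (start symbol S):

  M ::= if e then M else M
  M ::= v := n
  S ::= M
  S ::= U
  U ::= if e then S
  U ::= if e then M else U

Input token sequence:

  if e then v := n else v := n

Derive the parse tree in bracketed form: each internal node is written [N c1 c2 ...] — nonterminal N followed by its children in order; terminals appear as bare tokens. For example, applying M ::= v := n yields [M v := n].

S
M
if e then M else M
if e then v := n else M
if e then v := n else v := n

[S [M if e then [M v := n] else [M v := n]]]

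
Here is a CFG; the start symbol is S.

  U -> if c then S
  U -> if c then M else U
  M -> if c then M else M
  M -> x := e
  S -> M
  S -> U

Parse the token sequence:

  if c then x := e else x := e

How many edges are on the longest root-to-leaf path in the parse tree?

3

[S [M if c then [M x := e] else [M x := e]]]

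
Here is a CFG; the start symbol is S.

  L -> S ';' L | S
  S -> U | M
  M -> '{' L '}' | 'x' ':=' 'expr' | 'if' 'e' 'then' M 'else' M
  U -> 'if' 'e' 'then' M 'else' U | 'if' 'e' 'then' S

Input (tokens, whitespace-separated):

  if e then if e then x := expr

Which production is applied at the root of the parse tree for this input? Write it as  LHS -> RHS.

S -> U

[S [U if e then [S [U if e then [S [M x := expr]]]]]]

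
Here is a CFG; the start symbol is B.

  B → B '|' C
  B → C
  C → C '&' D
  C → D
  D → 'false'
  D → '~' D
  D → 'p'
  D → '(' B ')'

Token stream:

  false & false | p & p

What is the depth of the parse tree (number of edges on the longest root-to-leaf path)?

[B [B [C [C [D false]] & [D false]]] | [C [C [D p]] & [D p]]]

5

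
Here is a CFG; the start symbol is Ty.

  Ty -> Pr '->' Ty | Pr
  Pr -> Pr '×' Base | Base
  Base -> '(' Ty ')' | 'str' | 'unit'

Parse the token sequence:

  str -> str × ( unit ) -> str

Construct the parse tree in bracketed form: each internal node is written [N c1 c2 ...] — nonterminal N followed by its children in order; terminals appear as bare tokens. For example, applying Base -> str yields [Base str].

[Ty [Pr [Base str]] -> [Ty [Pr [Pr [Base str]] × [Base ( [Ty [Pr [Base unit]]] )]] -> [Ty [Pr [Base str]]]]]

Ty
Pr -> Ty
Base -> Ty
str -> Ty
str -> Pr -> Ty
str -> Pr × Base -> Ty
str -> Base × Base -> Ty
str -> str × Base -> Ty
str -> str × ( Ty ) -> Ty
str -> str × ( Pr ) -> Ty
str -> str × ( Base ) -> Ty
str -> str × ( unit ) -> Ty
str -> str × ( unit ) -> Pr
str -> str × ( unit ) -> Base
str -> str × ( unit ) -> str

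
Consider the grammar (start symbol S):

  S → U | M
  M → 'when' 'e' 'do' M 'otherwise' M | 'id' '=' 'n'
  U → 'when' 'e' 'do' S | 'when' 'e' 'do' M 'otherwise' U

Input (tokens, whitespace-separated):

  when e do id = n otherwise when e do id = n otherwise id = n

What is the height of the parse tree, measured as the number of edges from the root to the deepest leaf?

[S [M when e do [M id = n] otherwise [M when e do [M id = n] otherwise [M id = n]]]]

4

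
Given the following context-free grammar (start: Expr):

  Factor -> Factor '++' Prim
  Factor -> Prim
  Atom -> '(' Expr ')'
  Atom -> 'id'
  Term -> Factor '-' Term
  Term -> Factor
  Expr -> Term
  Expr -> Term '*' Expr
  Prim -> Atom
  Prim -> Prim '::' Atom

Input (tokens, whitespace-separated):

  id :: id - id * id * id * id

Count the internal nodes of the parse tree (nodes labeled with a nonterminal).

26

[Expr [Term [Factor [Prim [Prim [Atom id]] :: [Atom id]]] - [Term [Factor [Prim [Atom id]]]]] * [Expr [Term [Factor [Prim [Atom id]]]] * [Expr [Term [Factor [Prim [Atom id]]]] * [Expr [Term [Factor [Prim [Atom id]]]]]]]]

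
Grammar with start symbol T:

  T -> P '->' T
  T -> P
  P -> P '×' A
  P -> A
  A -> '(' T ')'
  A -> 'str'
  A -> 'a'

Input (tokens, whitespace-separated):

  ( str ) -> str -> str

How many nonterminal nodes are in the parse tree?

12

[T [P [A ( [T [P [A str]]] )]] -> [T [P [A str]] -> [T [P [A str]]]]]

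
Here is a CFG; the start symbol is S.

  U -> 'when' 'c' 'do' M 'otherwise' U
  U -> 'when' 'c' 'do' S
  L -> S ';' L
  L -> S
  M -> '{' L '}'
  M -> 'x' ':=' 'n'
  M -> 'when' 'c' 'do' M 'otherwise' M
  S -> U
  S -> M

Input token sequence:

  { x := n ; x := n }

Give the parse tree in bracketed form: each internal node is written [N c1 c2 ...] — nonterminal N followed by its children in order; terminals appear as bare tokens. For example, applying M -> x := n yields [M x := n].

S
M
{ L }
{ S ; L }
{ M ; L }
{ x := n ; L }
{ x := n ; S }
{ x := n ; M }
{ x := n ; x := n }

[S [M { [L [S [M x := n]] ; [L [S [M x := n]]]] }]]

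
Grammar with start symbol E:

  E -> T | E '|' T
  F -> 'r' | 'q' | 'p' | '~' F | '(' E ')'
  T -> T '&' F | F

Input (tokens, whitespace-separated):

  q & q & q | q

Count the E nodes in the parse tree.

[E [E [T [T [T [F q]] & [F q]] & [F q]]] | [T [F q]]]

2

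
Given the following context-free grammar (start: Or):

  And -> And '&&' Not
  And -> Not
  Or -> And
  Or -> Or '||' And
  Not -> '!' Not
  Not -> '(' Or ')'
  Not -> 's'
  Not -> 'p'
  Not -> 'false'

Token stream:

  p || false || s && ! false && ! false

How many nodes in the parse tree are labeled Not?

7

[Or [Or [Or [And [Not p]]] || [And [Not false]]] || [And [And [And [Not s]] && [Not ! [Not false]]] && [Not ! [Not false]]]]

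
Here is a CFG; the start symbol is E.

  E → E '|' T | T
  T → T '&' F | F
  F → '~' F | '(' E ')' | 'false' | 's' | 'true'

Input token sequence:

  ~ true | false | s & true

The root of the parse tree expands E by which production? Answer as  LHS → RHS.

[E [E [E [T [F ~ [F true]]]] | [T [F false]]] | [T [T [F s]] & [F true]]]

E → E '|' T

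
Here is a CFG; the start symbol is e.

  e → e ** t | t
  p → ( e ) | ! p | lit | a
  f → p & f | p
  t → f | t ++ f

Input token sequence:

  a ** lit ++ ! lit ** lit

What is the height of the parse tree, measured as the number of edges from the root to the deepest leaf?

6

[e [e [e [t [f [p a]]]] ** [t [t [f [p lit]]] ++ [f [p ! [p lit]]]]] ** [t [f [p lit]]]]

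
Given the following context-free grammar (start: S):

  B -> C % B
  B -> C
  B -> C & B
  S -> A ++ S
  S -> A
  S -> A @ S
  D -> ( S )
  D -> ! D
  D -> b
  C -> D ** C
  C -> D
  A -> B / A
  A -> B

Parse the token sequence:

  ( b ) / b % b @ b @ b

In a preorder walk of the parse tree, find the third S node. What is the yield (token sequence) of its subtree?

[S [A [B [C [D ( [S [A [B [C [D b]]]]] )]]] / [A [B [C [D b]] % [B [C [D b]]]]]] @ [S [A [B [C [D b]]]] @ [S [A [B [C [D b]]]]]]]

b @ b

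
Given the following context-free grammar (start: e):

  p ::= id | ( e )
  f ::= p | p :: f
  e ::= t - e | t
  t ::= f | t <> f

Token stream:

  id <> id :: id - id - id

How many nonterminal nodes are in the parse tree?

[e [t [t [f [p id]]] <> [f [p id] :: [f [p id]]]] - [e [t [f [p id]]] - [e [t [f [p id]]]]]]

17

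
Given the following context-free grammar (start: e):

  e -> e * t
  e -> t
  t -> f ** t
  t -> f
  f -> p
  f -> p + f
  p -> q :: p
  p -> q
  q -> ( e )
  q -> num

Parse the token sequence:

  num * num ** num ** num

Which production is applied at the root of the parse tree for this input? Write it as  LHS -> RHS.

e -> e * t

[e [e [t [f [p [q num]]]]] * [t [f [p [q num]]] ** [t [f [p [q num]]] ** [t [f [p [q num]]]]]]]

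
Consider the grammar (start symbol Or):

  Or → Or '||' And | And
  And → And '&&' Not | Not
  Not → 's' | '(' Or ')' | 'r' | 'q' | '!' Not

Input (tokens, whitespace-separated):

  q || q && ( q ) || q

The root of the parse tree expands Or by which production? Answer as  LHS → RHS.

[Or [Or [Or [And [Not q]]] || [And [And [Not q]] && [Not ( [Or [And [Not q]]] )]]] || [And [Not q]]]

Or → Or '||' And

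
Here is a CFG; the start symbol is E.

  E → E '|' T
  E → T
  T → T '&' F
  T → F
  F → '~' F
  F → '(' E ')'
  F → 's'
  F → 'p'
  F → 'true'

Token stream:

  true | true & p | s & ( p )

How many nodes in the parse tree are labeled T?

6

[E [E [E [T [F true]]] | [T [T [F true]] & [F p]]] | [T [T [F s]] & [F ( [E [T [F p]]] )]]]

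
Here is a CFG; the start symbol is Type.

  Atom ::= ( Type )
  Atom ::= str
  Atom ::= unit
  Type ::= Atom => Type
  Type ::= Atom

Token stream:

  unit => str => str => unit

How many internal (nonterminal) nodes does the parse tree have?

8

[Type [Atom unit] => [Type [Atom str] => [Type [Atom str] => [Type [Atom unit]]]]]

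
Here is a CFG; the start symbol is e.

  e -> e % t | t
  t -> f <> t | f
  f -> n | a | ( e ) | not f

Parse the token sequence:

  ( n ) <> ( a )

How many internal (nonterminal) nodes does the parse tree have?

[e [t [f ( [e [t [f n]]] )] <> [t [f ( [e [t [f a]]] )]]]]

11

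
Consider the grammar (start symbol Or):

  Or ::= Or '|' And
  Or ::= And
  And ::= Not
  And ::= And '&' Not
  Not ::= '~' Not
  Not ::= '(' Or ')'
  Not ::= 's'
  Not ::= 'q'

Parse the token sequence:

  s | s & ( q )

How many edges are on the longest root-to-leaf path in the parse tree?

[Or [Or [And [Not s]]] | [And [And [Not s]] & [Not ( [Or [And [Not q]]] )]]]

6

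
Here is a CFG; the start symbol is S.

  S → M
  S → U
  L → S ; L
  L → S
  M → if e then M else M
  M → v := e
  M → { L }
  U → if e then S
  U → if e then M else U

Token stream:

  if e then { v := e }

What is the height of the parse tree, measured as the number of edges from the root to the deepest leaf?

7

[S [U if e then [S [M { [L [S [M v := e]]] }]]]]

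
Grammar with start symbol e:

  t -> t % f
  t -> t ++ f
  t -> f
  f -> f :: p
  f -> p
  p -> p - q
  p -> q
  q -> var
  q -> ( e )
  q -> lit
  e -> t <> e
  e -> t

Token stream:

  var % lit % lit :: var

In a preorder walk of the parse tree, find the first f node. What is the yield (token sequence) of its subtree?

[e [t [t [t [f [p [q var]]]] % [f [p [q lit]]]] % [f [f [p [q lit]]] :: [p [q var]]]]]

var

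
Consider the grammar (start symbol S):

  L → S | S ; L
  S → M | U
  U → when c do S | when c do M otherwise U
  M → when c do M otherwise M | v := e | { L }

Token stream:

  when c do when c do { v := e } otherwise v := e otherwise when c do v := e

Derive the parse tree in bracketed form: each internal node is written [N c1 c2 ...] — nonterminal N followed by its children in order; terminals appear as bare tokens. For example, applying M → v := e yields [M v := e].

S
U
when c do M otherwise U
when c do when c do M otherwise M otherwise U
when c do when c do { L } otherwise M otherwise U
when c do when c do { S } otherwise M otherwise U
when c do when c do { M } otherwise M otherwise U
when c do when c do { v := e } otherwise M otherwise U
when c do when c do { v := e } otherwise v := e otherwise U
when c do when c do { v := e } otherwise v := e otherwise when c do S
when c do when c do { v := e } otherwise v := e otherwise when c do M
when c do when c do { v := e } otherwise v := e otherwise when c do v := e

[S [U when c do [M when c do [M { [L [S [M v := e]]] }] otherwise [M v := e]] otherwise [U when c do [S [M v := e]]]]]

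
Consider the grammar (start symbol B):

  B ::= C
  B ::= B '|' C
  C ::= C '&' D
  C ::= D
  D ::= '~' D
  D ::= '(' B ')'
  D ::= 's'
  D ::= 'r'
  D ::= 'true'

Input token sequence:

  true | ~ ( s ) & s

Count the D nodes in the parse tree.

[B [B [C [D true]]] | [C [C [D ~ [D ( [B [C [D s]]] )]]] & [D s]]]

5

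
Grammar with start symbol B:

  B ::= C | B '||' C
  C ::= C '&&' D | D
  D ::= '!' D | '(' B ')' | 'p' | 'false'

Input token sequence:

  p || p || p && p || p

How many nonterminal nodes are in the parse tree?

14

[B [B [B [B [C [D p]]] || [C [D p]]] || [C [C [D p]] && [D p]]] || [C [D p]]]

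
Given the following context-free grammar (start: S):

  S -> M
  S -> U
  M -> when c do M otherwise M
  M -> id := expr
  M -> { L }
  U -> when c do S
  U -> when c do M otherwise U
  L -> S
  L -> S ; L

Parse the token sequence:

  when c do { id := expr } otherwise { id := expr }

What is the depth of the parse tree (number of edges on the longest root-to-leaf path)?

[S [M when c do [M { [L [S [M id := expr]]] }] otherwise [M { [L [S [M id := expr]]] }]]]

6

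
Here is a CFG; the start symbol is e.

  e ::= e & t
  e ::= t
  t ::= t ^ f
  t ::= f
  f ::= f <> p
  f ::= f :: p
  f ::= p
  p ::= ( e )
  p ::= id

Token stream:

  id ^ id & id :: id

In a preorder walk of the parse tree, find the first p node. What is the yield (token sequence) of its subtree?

id

[e [e [t [t [f [p id]]] ^ [f [p id]]]] & [t [f [f [p id]] :: [p id]]]]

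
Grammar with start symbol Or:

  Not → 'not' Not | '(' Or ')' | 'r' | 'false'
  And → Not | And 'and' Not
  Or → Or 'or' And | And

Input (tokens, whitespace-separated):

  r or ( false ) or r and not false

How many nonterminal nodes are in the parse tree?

15

[Or [Or [Or [And [Not r]]] or [And [Not ( [Or [And [Not false]]] )]]] or [And [And [Not r]] and [Not not [Not false]]]]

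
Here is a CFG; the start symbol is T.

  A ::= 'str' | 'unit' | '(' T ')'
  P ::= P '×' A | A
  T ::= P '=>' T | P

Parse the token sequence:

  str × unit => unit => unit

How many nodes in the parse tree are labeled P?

4

[T [P [P [A str]] × [A unit]] => [T [P [A unit]] => [T [P [A unit]]]]]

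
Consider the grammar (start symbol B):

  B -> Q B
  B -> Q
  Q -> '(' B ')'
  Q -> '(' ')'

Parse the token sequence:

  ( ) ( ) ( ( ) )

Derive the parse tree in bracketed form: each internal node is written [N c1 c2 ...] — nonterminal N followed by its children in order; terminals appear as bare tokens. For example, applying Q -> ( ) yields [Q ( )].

B
Q B
( ) B
( ) Q B
( ) ( ) B
( ) ( ) Q
( ) ( ) ( B )
( ) ( ) ( Q )
( ) ( ) ( ( ) )

[B [Q ( )] [B [Q ( )] [B [Q ( [B [Q ( )]] )]]]]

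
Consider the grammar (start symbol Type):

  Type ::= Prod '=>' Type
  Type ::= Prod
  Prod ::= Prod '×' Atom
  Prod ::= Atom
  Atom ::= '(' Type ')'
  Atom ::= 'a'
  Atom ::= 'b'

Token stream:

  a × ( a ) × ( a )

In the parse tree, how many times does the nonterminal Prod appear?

[Type [Prod [Prod [Prod [Atom a]] × [Atom ( [Type [Prod [Atom a]]] )]] × [Atom ( [Type [Prod [Atom a]]] )]]]

5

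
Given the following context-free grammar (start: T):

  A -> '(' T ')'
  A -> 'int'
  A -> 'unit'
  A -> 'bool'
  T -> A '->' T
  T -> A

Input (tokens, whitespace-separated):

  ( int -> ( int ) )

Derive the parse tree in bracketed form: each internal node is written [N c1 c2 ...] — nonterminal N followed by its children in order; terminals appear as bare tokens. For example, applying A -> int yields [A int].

[T [A ( [T [A int] -> [T [A ( [T [A int]] )]]] )]]

T
A
( T )
( A -> T )
( int -> T )
( int -> A )
( int -> ( T ) )
( int -> ( A ) )
( int -> ( int ) )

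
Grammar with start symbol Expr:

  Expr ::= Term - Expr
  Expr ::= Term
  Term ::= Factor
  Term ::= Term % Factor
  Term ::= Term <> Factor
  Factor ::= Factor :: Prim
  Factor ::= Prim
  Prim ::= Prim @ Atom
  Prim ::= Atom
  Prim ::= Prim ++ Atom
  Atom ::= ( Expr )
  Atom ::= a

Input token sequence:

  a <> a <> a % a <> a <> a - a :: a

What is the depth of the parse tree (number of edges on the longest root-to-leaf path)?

[Expr [Term [Term [Term [Term [Term [Term [Factor [Prim [Atom a]]]] <> [Factor [Prim [Atom a]]]] <> [Factor [Prim [Atom a]]]] % [Factor [Prim [Atom a]]]] <> [Factor [Prim [Atom a]]]] <> [Factor [Prim [Atom a]]]] - [Expr [Term [Factor [Factor [Prim [Atom a]]] :: [Prim [Atom a]]]]]]

10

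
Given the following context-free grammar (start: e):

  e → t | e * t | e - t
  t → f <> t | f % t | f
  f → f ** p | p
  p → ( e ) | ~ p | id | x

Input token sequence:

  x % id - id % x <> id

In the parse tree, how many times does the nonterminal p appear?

[e [e [t [f [p x]] % [t [f [p id]]]]] - [t [f [p id]] % [t [f [p x]] <> [t [f [p id]]]]]]

5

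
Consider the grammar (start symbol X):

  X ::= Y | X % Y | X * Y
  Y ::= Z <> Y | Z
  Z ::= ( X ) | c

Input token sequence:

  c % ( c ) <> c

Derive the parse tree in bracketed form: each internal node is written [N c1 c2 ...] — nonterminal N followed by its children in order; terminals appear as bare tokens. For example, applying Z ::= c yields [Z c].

X
X % Y
Y % Y
Z % Y
c % Y
c % Z <> Y
c % ( X ) <> Y
c % ( Y ) <> Y
c % ( Z ) <> Y
c % ( c ) <> Y
c % ( c ) <> Z
c % ( c ) <> c

[X [X [Y [Z c]]] % [Y [Z ( [X [Y [Z c]]] )] <> [Y [Z c]]]]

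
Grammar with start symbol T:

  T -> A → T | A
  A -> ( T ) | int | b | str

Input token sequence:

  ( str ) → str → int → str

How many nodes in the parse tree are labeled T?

5

[T [A ( [T [A str]] )] → [T [A str] → [T [A int] → [T [A str]]]]]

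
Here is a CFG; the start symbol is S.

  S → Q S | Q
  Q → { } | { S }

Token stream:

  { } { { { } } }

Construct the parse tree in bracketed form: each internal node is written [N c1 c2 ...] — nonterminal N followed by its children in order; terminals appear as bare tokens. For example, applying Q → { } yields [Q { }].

S
Q S
{ } S
{ } Q
{ } { S }
{ } { Q }
{ } { { S } }
{ } { { Q } }
{ } { { { } } }

[S [Q { }] [S [Q { [S [Q { [S [Q { }]] }]] }]]]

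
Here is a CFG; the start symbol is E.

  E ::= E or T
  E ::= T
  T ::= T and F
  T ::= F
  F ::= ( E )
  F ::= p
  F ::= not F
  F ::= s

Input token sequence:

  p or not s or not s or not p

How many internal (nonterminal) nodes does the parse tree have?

15

[E [E [E [E [T [F p]]] or [T [F not [F s]]]] or [T [F not [F s]]]] or [T [F not [F p]]]]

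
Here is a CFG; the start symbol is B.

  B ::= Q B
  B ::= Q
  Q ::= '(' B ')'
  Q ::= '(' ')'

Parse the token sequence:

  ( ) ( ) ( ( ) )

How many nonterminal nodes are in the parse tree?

[B [Q ( )] [B [Q ( )] [B [Q ( [B [Q ( )]] )]]]]

8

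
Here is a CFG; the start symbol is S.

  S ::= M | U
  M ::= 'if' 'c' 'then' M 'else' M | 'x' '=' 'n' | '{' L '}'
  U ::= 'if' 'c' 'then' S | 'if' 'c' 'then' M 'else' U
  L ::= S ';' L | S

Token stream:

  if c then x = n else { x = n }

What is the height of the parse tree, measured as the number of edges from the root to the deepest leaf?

[S [M if c then [M x = n] else [M { [L [S [M x = n]]] }]]]

6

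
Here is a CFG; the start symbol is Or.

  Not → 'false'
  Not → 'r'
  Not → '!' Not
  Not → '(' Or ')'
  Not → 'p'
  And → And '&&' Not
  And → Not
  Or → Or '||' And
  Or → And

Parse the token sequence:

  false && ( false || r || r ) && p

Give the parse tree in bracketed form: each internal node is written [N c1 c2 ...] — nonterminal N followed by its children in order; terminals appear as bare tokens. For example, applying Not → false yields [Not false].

Or
And
And && Not
And && Not && Not
Not && Not && Not
false && Not && Not
false && ( Or ) && Not
false && ( Or || And ) && Not
false && ( Or || And || And ) && Not
false && ( And || And || And ) && Not
false && ( Not || And || And ) && Not
false && ( false || And || And ) && Not
false && ( false || Not || And ) && Not
false && ( false || r || And ) && Not
false && ( false || r || Not ) && Not
false && ( false || r || r ) && Not
false && ( false || r || r ) && p

[Or [And [And [And [Not false]] && [Not ( [Or [Or [Or [And [Not false]]] || [And [Not r]]] || [And [Not r]]] )]] && [Not p]]]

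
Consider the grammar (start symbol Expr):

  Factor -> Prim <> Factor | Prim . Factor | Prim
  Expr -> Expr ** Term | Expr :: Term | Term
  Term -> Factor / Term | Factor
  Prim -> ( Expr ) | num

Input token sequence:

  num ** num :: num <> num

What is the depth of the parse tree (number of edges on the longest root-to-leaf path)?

[Expr [Expr [Expr [Term [Factor [Prim num]]]] ** [Term [Factor [Prim num]]]] :: [Term [Factor [Prim num] <> [Factor [Prim num]]]]]

6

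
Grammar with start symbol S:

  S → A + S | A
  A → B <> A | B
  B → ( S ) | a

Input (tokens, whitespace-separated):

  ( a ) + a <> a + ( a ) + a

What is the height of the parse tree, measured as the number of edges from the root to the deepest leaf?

8

[S [A [B ( [S [A [B a]]] )]] + [S [A [B a] <> [A [B a]]] + [S [A [B ( [S [A [B a]]] )]] + [S [A [B a]]]]]]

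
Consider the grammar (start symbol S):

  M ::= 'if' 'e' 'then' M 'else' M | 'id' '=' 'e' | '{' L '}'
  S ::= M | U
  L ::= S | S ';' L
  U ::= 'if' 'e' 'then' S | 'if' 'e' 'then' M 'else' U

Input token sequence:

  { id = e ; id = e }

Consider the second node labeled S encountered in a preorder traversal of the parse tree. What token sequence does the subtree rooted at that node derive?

id = e

[S [M { [L [S [M id = e]] ; [L [S [M id = e]]]] }]]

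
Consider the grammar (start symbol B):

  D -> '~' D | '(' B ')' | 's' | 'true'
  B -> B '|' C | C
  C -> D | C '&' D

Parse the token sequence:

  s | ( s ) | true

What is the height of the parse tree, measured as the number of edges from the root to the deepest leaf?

[B [B [B [C [D s]]] | [C [D ( [B [C [D s]]] )]]] | [C [D true]]]

7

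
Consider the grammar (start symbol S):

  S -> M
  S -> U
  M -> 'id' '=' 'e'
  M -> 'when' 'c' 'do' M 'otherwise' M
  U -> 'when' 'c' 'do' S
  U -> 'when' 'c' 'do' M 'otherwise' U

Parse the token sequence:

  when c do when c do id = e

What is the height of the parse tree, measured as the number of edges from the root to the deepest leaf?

6

[S [U when c do [S [U when c do [S [M id = e]]]]]]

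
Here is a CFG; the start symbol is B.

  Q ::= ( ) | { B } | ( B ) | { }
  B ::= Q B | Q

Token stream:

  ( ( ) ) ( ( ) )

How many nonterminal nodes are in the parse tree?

[B [Q ( [B [Q ( )]] )] [B [Q ( [B [Q ( )]] )]]]

8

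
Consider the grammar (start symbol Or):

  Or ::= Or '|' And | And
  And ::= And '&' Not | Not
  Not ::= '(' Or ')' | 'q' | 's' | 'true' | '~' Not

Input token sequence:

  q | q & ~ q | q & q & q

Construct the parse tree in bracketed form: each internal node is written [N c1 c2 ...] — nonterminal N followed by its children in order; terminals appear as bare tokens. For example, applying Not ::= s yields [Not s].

Or
Or | And
Or | And | And
And | And | And
Not | And | And
q | And | And
q | And & Not | And
q | Not & Not | And
q | q & Not | And
q | q & ~ Not | And
q | q & ~ q | And
q | q & ~ q | And & Not
q | q & ~ q | And & Not & Not
q | q & ~ q | Not & Not & Not
q | q & ~ q | q & Not & Not
q | q & ~ q | q & q & Not
q | q & ~ q | q & q & q

[Or [Or [Or [And [Not q]]] | [And [And [Not q]] & [Not ~ [Not q]]]] | [And [And [And [Not q]] & [Not q]] & [Not q]]]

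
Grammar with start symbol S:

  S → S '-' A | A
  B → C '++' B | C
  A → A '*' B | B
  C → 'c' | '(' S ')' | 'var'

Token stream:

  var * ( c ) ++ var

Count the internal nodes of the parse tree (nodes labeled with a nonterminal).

[S [A [A [B [C var]]] * [B [C ( [S [A [B [C c]]]] )] ++ [B [C var]]]]]

13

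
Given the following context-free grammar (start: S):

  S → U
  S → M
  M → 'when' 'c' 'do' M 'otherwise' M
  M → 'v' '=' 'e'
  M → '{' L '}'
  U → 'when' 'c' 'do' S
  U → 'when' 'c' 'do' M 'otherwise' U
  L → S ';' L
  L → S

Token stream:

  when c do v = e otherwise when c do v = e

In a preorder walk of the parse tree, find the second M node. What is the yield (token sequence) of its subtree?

v = e

[S [U when c do [M v = e] otherwise [U when c do [S [M v = e]]]]]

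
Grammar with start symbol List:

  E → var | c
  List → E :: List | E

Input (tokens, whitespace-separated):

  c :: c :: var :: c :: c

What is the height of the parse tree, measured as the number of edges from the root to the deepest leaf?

6

[List [E c] :: [List [E c] :: [List [E var] :: [List [E c] :: [List [E c]]]]]]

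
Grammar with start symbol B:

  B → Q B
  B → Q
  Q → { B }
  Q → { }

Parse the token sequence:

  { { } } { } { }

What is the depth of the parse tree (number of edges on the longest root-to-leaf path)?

4

[B [Q { [B [Q { }]] }] [B [Q { }] [B [Q { }]]]]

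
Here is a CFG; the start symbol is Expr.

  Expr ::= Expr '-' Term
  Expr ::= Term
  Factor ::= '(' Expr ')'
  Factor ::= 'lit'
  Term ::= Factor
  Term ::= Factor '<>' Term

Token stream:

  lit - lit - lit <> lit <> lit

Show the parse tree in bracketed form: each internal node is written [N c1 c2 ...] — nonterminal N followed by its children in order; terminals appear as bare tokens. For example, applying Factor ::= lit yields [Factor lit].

[Expr [Expr [Expr [Term [Factor lit]]] - [Term [Factor lit]]] - [Term [Factor lit] <> [Term [Factor lit] <> [Term [Factor lit]]]]]

Expr
Expr - Term
Expr - Term - Term
Term - Term - Term
Factor - Term - Term
lit - Term - Term
lit - Factor - Term
lit - lit - Term
lit - lit - Factor <> Term
lit - lit - lit <> Term
lit - lit - lit <> Factor <> Term
lit - lit - lit <> lit <> Term
lit - lit - lit <> lit <> Factor
lit - lit - lit <> lit <> lit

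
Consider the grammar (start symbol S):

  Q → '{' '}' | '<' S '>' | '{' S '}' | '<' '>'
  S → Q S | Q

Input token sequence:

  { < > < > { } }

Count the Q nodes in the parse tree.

[S [Q { [S [Q < >] [S [Q < >] [S [Q { }]]]] }]]

4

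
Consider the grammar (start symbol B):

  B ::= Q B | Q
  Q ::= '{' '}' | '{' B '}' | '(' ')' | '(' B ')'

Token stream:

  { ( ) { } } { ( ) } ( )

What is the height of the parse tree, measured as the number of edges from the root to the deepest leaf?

5

[B [Q { [B [Q ( )] [B [Q { }]]] }] [B [Q { [B [Q ( )]] }] [B [Q ( )]]]]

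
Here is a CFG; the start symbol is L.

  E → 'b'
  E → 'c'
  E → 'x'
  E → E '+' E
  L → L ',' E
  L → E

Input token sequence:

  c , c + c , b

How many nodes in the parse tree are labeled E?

5

[L [L [L [E c]] , [E [E c] + [E c]]] , [E b]]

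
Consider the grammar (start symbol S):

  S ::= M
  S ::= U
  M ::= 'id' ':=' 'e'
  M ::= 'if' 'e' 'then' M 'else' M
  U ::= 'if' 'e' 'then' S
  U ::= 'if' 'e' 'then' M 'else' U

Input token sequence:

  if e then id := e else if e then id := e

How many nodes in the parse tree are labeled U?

[S [U if e then [M id := e] else [U if e then [S [M id := e]]]]]

2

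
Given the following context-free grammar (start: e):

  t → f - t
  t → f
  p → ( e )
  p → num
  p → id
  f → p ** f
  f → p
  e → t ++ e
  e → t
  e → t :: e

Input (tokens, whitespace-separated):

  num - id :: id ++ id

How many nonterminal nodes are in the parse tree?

15

[e [t [f [p num]] - [t [f [p id]]]] :: [e [t [f [p id]]] ++ [e [t [f [p id]]]]]]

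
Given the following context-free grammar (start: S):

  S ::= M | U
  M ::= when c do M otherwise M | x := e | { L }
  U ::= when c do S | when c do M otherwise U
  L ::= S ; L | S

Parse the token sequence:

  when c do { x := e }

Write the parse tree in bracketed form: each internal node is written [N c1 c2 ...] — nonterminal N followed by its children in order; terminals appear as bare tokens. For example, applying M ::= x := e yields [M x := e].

S
U
when c do S
when c do M
when c do { L }
when c do { S }
when c do { M }
when c do { x := e }

[S [U when c do [S [M { [L [S [M x := e]]] }]]]]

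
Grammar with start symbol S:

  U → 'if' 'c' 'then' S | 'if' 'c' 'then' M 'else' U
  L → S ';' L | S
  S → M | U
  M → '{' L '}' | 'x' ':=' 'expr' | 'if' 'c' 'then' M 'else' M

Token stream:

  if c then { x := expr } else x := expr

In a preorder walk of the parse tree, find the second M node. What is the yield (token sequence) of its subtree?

{ x := expr }

[S [M if c then [M { [L [S [M x := expr]]] }] else [M x := expr]]]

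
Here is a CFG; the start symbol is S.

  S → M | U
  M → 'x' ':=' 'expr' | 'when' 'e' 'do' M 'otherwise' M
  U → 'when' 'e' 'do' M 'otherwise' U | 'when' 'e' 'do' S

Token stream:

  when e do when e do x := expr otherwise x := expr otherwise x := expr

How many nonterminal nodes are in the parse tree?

[S [M when e do [M when e do [M x := expr] otherwise [M x := expr]] otherwise [M x := expr]]]

6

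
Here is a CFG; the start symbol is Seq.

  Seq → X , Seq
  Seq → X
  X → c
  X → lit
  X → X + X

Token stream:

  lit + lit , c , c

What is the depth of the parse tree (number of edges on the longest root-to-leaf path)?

4

[Seq [X [X lit] + [X lit]] , [Seq [X c] , [Seq [X c]]]]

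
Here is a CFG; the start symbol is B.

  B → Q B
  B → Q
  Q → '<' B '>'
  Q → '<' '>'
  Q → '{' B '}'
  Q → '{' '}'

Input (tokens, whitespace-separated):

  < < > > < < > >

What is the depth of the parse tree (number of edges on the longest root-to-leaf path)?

[B [Q < [B [Q < >]] >] [B [Q < [B [Q < >]] >]]]

5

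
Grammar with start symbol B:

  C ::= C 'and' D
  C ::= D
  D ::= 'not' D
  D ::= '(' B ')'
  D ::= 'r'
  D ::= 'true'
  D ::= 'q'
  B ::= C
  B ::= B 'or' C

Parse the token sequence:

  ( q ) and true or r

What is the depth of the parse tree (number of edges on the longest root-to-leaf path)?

[B [B [C [C [D ( [B [C [D q]]] )]] and [D true]]] or [C [D r]]]

8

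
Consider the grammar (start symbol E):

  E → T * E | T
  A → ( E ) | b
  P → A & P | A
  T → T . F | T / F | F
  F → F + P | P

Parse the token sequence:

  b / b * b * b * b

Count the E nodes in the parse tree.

4

[E [T [T [F [P [A b]]]] / [F [P [A b]]]] * [E [T [F [P [A b]]]] * [E [T [F [P [A b]]]] * [E [T [F [P [A b]]]]]]]]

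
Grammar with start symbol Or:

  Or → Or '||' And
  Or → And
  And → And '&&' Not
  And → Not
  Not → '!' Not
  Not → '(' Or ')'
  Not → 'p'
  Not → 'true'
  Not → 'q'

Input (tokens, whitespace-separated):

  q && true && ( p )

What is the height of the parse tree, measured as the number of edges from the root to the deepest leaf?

[Or [And [And [And [Not q]] && [Not true]] && [Not ( [Or [And [Not p]]] )]]]

6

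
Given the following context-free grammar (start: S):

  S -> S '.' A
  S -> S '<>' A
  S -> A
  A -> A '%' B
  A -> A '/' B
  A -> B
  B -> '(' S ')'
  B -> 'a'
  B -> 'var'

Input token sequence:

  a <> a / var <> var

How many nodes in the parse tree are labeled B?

[S [S [S [A [B a]]] <> [A [A [B a]] / [B var]]] <> [A [B var]]]

4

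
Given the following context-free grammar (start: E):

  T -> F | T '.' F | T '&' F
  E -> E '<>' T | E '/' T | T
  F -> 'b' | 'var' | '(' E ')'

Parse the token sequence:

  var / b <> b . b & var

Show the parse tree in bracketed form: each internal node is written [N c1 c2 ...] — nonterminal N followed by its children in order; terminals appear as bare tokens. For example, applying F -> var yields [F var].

E
E <> T
E / T <> T
T / T <> T
F / T <> T
var / T <> T
var / F <> T
var / b <> T
var / b <> T & F
var / b <> T . F & F
var / b <> F . F & F
var / b <> b . F & F
var / b <> b . b & F
var / b <> b . b & var

[E [E [E [T [F var]]] / [T [F b]]] <> [T [T [T [F b]] . [F b]] & [F var]]]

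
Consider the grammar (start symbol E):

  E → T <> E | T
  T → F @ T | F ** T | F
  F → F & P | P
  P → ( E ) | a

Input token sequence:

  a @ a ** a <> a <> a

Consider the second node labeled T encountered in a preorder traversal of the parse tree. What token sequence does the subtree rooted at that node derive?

a ** a

[E [T [F [P a]] @ [T [F [P a]] ** [T [F [P a]]]]] <> [E [T [F [P a]]] <> [E [T [F [P a]]]]]]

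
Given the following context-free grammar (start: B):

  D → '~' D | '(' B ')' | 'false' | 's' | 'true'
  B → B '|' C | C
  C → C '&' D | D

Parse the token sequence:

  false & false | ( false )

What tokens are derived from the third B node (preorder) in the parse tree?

false

[B [B [C [C [D false]] & [D false]]] | [C [D ( [B [C [D false]]] )]]]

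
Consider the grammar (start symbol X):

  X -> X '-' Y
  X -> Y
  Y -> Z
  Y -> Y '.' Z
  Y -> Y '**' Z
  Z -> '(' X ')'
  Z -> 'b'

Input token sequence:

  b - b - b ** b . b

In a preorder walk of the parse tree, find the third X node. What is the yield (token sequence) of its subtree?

[X [X [X [Y [Z b]]] - [Y [Z b]]] - [Y [Y [Y [Z b]] ** [Z b]] . [Z b]]]

b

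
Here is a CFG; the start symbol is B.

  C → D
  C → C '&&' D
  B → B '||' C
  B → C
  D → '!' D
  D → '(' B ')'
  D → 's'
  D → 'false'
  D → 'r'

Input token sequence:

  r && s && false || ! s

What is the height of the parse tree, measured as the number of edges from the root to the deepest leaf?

6

[B [B [C [C [C [D r]] && [D s]] && [D false]]] || [C [D ! [D s]]]]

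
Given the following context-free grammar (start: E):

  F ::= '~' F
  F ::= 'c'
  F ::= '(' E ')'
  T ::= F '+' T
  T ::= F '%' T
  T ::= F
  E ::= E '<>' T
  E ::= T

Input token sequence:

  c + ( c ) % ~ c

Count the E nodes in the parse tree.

[E [T [F c] + [T [F ( [E [T [F c]]] )] % [T [F ~ [F c]]]]]]

2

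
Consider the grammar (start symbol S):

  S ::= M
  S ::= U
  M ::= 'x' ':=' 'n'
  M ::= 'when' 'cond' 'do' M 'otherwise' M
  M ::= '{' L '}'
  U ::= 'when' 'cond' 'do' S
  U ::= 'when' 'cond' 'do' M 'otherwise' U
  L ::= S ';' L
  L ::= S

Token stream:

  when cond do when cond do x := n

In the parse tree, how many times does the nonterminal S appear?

3

[S [U when cond do [S [U when cond do [S [M x := n]]]]]]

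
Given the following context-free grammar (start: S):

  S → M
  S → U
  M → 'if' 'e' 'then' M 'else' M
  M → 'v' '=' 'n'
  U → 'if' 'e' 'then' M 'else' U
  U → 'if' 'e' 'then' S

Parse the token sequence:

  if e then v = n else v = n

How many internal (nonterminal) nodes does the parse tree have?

[S [M if e then [M v = n] else [M v = n]]]

4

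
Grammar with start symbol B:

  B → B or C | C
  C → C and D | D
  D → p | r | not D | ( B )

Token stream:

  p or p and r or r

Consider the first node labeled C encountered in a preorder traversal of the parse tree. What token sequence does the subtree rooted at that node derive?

p

[B [B [B [C [D p]]] or [C [C [D p]] and [D r]]] or [C [D r]]]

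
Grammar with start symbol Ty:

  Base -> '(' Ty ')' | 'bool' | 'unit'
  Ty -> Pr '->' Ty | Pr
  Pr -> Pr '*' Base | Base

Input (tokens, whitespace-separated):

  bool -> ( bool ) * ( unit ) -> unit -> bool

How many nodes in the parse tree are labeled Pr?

7

[Ty [Pr [Base bool]] -> [Ty [Pr [Pr [Base ( [Ty [Pr [Base bool]]] )]] * [Base ( [Ty [Pr [Base unit]]] )]] -> [Ty [Pr [Base unit]] -> [Ty [Pr [Base bool]]]]]]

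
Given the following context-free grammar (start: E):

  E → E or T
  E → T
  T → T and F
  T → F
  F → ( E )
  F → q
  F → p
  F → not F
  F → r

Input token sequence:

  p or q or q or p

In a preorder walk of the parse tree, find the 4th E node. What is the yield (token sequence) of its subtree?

[E [E [E [E [T [F p]]] or [T [F q]]] or [T [F q]]] or [T [F p]]]

p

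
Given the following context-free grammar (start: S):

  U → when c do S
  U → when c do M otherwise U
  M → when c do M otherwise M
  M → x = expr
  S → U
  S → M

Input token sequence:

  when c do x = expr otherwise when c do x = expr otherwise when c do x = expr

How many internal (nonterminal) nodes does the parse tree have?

8

[S [U when c do [M x = expr] otherwise [U when c do [M x = expr] otherwise [U when c do [S [M x = expr]]]]]]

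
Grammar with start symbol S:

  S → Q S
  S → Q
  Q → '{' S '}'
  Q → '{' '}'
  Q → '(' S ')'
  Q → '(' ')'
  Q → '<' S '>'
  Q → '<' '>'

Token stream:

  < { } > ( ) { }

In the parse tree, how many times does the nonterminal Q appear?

[S [Q < [S [Q { }]] >] [S [Q ( )] [S [Q { }]]]]

4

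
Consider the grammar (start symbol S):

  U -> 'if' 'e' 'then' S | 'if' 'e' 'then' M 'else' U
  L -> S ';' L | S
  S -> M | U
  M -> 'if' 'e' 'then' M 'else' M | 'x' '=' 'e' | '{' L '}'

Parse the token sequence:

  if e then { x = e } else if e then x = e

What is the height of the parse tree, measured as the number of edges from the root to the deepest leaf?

[S [U if e then [M { [L [S [M x = e]]] }] else [U if e then [S [M x = e]]]]]

6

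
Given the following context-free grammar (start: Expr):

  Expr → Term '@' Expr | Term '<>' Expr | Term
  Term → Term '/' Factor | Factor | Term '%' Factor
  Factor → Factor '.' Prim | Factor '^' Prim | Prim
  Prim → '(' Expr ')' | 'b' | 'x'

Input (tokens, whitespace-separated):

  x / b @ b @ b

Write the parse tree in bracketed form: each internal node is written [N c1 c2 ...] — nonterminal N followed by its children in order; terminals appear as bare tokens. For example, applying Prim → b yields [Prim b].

[Expr [Term [Term [Factor [Prim x]]] / [Factor [Prim b]]] @ [Expr [Term [Factor [Prim b]]] @ [Expr [Term [Factor [Prim b]]]]]]

Expr
Term @ Expr
Term / Factor @ Expr
Factor / Factor @ Expr
Prim / Factor @ Expr
x / Factor @ Expr
x / Prim @ Expr
x / b @ Expr
x / b @ Term @ Expr
x / b @ Factor @ Expr
x / b @ Prim @ Expr
x / b @ b @ Expr
x / b @ b @ Term
x / b @ b @ Factor
x / b @ b @ Prim
x / b @ b @ b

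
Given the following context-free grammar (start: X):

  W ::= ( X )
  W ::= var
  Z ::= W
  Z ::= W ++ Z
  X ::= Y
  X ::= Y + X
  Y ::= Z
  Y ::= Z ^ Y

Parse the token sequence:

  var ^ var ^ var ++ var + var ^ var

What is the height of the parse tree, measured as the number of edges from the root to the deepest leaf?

7

[X [Y [Z [W var]] ^ [Y [Z [W var]] ^ [Y [Z [W var] ++ [Z [W var]]]]]] + [X [Y [Z [W var]] ^ [Y [Z [W var]]]]]]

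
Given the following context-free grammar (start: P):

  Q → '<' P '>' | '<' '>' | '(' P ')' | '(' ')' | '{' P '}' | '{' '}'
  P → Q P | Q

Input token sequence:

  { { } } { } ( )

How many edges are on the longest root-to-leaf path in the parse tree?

4

[P [Q { [P [Q { }]] }] [P [Q { }] [P [Q ( )]]]]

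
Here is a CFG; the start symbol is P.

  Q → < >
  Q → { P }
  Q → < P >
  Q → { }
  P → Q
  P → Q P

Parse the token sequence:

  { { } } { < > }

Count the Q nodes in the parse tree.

[P [Q { [P [Q { }]] }] [P [Q { [P [Q < >]] }]]]

4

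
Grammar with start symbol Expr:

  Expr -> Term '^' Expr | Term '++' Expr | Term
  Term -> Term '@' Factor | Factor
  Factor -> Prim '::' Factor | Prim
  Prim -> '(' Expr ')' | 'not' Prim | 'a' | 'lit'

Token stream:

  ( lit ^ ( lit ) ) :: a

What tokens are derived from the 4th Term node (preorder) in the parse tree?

[Expr [Term [Factor [Prim ( [Expr [Term [Factor [Prim lit]]] ^ [Expr [Term [Factor [Prim ( [Expr [Term [Factor [Prim lit]]]] )]]]]] )] :: [Factor [Prim a]]]]]

lit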